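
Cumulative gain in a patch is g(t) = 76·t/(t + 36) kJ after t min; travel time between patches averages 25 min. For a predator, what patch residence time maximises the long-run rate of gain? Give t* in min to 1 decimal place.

Optimal t* satisfies g'(t*) = g(t*)/(T + t*).
g'(t) = 76·36/(t + 36)². Setting 76·36/(t+36)² = 76t/[(t+36)(25+t)] gives 36(25+t) = t(t+36), so t² = 36×25 = 900.
t* = √900 = 30 min.

30.0 min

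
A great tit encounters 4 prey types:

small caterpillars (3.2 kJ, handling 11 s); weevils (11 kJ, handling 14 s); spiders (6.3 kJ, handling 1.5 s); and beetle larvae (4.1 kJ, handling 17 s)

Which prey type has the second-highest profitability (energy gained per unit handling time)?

weevils

In descending order of E/h:
spiders: 6.3/1.5 = 4.2 kJ/s
weevils: 11/14 = 0.786 kJ/s
small caterpillars: 3.2/11 = 0.291 kJ/s
beetle larvae: 4.1/17 = 0.241 kJ/s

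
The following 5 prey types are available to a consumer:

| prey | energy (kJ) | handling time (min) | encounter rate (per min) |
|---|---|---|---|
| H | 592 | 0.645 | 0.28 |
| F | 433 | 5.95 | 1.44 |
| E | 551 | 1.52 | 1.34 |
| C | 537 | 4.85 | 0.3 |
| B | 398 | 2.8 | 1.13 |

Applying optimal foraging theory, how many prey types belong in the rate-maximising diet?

E/h in descending order: H 918, E 362, B 142, C 111, F 72.8 kJ/min. The optimal diet is the largest prefix of this list for which every included type satisfies E_i/h_i > R on the types above it.
Rate on top 1: 140.4. E: 362 > 140.4 → include.
Rate on top 2: 281. B: 142 < 281 → exclude; stop.
Optimal diet: H, E — 2 of 5 types.

2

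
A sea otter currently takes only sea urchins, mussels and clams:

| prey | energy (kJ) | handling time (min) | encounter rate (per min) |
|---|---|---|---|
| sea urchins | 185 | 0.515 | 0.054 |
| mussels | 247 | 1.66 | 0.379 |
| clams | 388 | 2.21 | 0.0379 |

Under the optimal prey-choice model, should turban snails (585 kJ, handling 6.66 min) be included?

Yes

On sea urchins, mussels and clams alone, R = ΣλE/(1+Σλh) = 118.3/1.741 = 67.97 kJ/min.
turban snails: E/h = 585/6.66 = 87.84 kJ/min.
87.84 > 67.97, so adding turban snails raises the average — include it.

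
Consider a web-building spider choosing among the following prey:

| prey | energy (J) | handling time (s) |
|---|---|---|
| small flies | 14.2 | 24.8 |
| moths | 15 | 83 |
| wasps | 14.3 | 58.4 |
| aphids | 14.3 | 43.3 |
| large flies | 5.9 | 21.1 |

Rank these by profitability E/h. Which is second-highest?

aphids

In descending order of E/h:
small flies: 14.2/24.8 = 0.573 J/s
aphids: 14.3/43.3 = 0.33 J/s
large flies: 5.9/21.1 = 0.28 J/s
wasps: 14.3/58.4 = 0.245 J/s
moths: 15/83 = 0.181 J/s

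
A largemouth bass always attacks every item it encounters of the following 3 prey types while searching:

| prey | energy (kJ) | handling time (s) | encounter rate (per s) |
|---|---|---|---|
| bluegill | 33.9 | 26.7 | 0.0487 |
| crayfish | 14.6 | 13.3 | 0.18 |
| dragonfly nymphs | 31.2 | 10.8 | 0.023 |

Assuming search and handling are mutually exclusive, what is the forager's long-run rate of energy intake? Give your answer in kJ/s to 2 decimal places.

R = (0.0487×33.9 + 0.18×14.6 + 0.023×31.2) / (1 + 0.0487×26.7 + 0.18×13.3 + 0.023×10.8) = 4.997/4.943 = 1.011 kJ/s.

1.01 kJ/s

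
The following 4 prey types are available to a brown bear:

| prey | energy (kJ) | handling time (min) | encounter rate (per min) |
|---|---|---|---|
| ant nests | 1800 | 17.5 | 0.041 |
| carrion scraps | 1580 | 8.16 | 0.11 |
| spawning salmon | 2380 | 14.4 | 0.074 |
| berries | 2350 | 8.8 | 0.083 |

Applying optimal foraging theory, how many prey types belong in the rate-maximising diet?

Profitabilities (E/h, kJ/min): berries 267, carrion scraps 194, spawning salmon 165, ant nests 103. Add prey in this order while the next type's profitability exceeds the intake rate on those already taken.
Rate on top 1: 112.7. carrion scraps: 194 > 112.7 → include.
Rate on top 2: 140.4. spawning salmon: 165 > 140.4 → include.
Rate on top 3: 147.5. ant nests: 103 < 147.5 → exclude; stop.
Optimal diet: berries, carrion scraps, spawning salmon — 3 of 4 types.

3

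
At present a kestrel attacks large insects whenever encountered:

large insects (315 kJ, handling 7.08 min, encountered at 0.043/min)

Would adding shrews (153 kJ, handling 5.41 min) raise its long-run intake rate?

Yes

Intake rate on the current diet: R = (0.043×315) / (1 + 0.043×7.08) = 13.54/1.304 = 10.38 kJ/min.
Profitability of shrews: 153/5.41 = 28.28 kJ/min.
28.28 > 10.38, so adding shrews raises the average — include it.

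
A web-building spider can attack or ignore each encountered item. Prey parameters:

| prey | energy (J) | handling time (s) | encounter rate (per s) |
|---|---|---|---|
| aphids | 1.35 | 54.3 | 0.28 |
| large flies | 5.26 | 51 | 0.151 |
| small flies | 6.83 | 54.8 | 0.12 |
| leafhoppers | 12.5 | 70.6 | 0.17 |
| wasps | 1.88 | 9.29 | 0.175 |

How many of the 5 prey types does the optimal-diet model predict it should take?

2

E/h in descending order: wasps 0.202, leafhoppers 0.177, small flies 0.125, large flies 0.103, aphids 0.0249 J/s. The optimal diet is the largest prefix of this list for which every included type satisfies E_i/h_i > R on the types above it.
Rate on top 1: 0.1253. leafhoppers: 0.177 > 0.1253 → include.
Rate on top 2: 0.1678. small flies: 0.125 < 0.1678 → exclude; stop.
Optimal diet: wasps, leafhoppers — 2 of 5 types.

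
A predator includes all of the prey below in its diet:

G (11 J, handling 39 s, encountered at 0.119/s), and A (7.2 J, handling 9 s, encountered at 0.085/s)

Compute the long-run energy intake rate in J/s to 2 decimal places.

R = Σλ_iE_i / (1 + Σλ_ih_i)
Numerator: 0.119×11 + 0.085×7.2 = 1.921
Denominator: 1 + 0.119×39 + 0.085×9 = 6.406
R = 1.921/6.406 = 0.2999 J/s

0.30 J/s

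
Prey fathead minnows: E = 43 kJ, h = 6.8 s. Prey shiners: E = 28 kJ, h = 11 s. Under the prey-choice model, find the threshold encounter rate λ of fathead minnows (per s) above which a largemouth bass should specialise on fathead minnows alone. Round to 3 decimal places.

The zero-one rule: include shiners iff E₂/h₂ > λE₁/(1+λh₁). Equality gives the switch point.
λE₁h₂ = E₂ + λE₂h₁ ⇒ λ = E₂/(E₁h₂ − E₂h₁) = 28/(473 − 190.4) = 0.09908 per s.

0.099 per s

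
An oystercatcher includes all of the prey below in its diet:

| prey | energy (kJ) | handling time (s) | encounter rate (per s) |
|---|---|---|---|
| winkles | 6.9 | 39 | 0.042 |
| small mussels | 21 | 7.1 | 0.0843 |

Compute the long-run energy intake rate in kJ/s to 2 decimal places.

R = Σλ_iE_i / (1 + Σλ_ih_i)
Numerator: 0.042×6.9 + 0.0843×21 = 2.06
Denominator: 1 + 0.042×39 + 0.0843×7.1 = 3.237
R = 2.06/3.237 = 0.6365 kJ/s

0.64 kJ/s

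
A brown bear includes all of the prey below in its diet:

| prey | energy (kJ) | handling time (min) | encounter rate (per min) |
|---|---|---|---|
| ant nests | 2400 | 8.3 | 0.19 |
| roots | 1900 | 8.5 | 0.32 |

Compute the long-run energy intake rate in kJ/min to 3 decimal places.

200.868 kJ/min

Energy encountered per unit search time: 0.19×2400 + 0.32×1900 = 1064 kJ/min.
Handling time per unit search time: 0.19×8.3 + 0.32×8.5 = 4.297.
Rate = 1064/(1 + 4.297) = 200.9 kJ/min.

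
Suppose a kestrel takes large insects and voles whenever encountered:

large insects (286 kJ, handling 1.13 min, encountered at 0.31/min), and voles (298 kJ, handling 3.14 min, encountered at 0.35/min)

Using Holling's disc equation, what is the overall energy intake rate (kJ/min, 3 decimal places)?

78.782 kJ/min

R = Σλ_iE_i / (1 + Σλ_ih_i)
Numerator: 0.31×286 + 0.35×298 = 193
Denominator: 1 + 0.31×1.13 + 0.35×3.14 = 2.449
R = 193/2.449 = 78.78 kJ/min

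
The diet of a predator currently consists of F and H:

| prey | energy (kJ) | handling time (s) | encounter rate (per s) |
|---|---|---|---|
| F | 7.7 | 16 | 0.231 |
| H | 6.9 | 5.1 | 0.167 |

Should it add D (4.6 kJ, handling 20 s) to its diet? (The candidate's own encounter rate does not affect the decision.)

No

Intake rate on the current diet: R = (0.231×7.7 + 0.167×6.9) / (1 + 0.231×16 + 0.167×5.1) = 2.931/5.548 = 0.5283 kJ/s.
Profitability of D: 4.6/20 = 0.23 kJ/s.
Since 0.23 < R, time spent handling D is better spent searching.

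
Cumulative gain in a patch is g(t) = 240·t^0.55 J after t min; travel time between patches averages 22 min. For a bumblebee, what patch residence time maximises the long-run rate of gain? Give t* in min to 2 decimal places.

26.89 min

By the marginal value theorem, leave when the instantaneous gain rate g'(t) equals the habitat-wide average g(t)/(T + t).
g'(t) = 0.55·240·t^-0.45. Setting 0.55·240·t^-0.45 = 240·t^0.55/(22+t) gives 0.55(22+t) = t, so 0.45·t = 0.55×22.
t* = 0.55×22/0.45 = 26.89 min.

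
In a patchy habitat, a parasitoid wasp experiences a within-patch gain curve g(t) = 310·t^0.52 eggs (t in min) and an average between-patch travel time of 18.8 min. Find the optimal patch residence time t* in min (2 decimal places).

20.37 min

Optimal t* satisfies g'(t*) = g(t*)/(T + t*).
g'(t) = 0.52·310·t^-0.48. Setting 0.52·310·t^-0.48 = 310·t^0.52/(18.8+t) gives 0.52(18.8+t) = t, so 0.48·t = 0.52×18.8.
t* = 0.52×18.8/0.48 = 20.37 min.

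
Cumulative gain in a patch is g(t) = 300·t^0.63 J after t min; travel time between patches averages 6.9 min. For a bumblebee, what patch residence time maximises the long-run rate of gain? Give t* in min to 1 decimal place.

By the marginal value theorem, leave when the instantaneous gain rate g'(t) equals the habitat-wide average g(t)/(T + t).
g'(t) = 0.63·300·t^-0.37. Setting 0.63·300·t^-0.37 = 300·t^0.63/(6.9+t) gives 0.63(6.9+t) = t, so 0.37·t = 0.63×6.9.
t* = 0.63×6.9/0.37 = 11.75 min.

11.7 min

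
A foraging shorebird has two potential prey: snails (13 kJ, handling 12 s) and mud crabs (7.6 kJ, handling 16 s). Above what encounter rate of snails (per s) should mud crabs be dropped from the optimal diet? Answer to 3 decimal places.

Drop mud crabs once their profitability E₂/h₂ falls below the rate achievable on snails alone: E₂/h₂ = λE₁/(1 + λh₁).
Solve for λ: λE₁h₂ = E₂(1 + λh₁) → λ(E₁h₂ − E₂h₁) = E₂ → λ = E₂/(E₁h₂ − E₂h₁).
λ = 7.6/(13×16 − 7.6×12) = 7.6/116.8 = 0.06507 per s.

0.065 per s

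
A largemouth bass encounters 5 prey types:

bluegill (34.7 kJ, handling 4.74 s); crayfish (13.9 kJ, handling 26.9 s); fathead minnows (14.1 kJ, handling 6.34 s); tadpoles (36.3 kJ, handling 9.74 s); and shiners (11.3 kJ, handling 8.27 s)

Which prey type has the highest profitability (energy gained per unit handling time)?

In descending order of E/h:
bluegill: 34.7/4.74 = 7.32 kJ/s
tadpoles: 36.3/9.74 = 3.73 kJ/s
fathead minnows: 14.1/6.34 = 2.22 kJ/s
shiners: 11.3/8.27 = 1.37 kJ/s
crayfish: 13.9/26.9 = 0.517 kJ/s

bluegill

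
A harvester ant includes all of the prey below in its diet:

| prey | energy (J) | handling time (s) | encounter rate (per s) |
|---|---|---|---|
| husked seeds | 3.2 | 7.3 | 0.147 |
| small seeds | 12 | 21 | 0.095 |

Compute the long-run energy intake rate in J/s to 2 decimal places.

R = Σλ_iE_i / (1 + Σλ_ih_i)
Numerator: 0.147×3.2 + 0.095×12 = 1.61
Denominator: 1 + 0.147×7.3 + 0.095×21 = 4.068
R = 1.61/4.068 = 0.3959 J/s

0.40 J/s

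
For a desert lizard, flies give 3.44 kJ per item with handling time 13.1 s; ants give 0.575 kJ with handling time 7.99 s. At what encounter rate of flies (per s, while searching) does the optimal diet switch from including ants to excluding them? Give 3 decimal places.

0.029 per s

The zero-one rule: include ants iff E₂/h₂ > λE₁/(1+λh₁). Equality gives the switch point.
λE₁h₂ = E₂ + λE₂h₁ ⇒ λ = E₂/(E₁h₂ − E₂h₁) = 0.575/(27.49 − 7.532) = 0.02882 per s.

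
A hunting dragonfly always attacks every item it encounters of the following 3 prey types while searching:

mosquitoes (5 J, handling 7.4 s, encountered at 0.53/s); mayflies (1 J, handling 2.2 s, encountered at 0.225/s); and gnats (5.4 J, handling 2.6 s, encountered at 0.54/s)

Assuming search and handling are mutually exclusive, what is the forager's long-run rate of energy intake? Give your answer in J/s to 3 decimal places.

R = (0.53×5 + 0.225×1 + 0.54×5.4) / (1 + 0.53×7.4 + 0.225×2.2 + 0.54×2.6) = 5.791/6.821 = 0.849 J/s.

0.849 J/s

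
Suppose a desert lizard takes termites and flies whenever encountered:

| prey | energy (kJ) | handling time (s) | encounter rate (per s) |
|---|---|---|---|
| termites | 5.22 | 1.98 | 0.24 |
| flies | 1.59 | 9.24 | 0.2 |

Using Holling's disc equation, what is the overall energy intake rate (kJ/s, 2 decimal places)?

Energy encountered per unit search time: 0.24×5.22 + 0.2×1.59 = 1.571 kJ/s.
Handling time per unit search time: 0.24×1.98 + 0.2×9.24 = 2.323.
Rate = 1.571/(1 + 2.323) = 0.4727 kJ/s.

0.47 kJ/s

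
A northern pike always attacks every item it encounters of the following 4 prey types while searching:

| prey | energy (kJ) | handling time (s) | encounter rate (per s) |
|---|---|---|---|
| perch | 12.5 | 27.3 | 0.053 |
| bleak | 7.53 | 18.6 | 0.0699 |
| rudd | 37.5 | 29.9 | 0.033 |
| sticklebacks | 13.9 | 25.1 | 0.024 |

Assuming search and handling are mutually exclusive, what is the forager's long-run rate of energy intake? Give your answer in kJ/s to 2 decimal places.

0.52 kJ/s

R = Σλ_iE_i / (1 + Σλ_ih_i)
Numerator: 0.053×12.5 + 0.0699×7.53 + 0.033×37.5 + 0.024×13.9 = 2.76
Denominator: 1 + 0.053×27.3 + 0.0699×18.6 + 0.033×29.9 + 0.024×25.1 = 5.336
R = 2.76/5.336 = 0.5172 kJ/s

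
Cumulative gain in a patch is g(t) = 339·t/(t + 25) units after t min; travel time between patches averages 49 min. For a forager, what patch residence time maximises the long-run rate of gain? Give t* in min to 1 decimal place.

35.0 min

Optimal t* satisfies g'(t*) = g(t*)/(T + t*).
g'(t) = 339·25/(t + 25)². Setting 339·25/(t+25)² = 339t/[(t+25)(49+t)] gives 25(49+t) = t(t+25), so t² = 25×49 = 1225.
t* = √1225 = 35 min.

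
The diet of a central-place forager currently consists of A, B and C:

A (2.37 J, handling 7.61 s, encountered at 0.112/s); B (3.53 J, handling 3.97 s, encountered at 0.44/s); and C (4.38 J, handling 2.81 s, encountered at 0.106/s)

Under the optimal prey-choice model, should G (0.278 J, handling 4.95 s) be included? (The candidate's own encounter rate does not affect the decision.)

No

Intake rate on the current diet: R = (0.112×2.37 + 0.44×3.53 + 0.106×4.38) / (1 + 0.112×7.61 + 0.44×3.97 + 0.106×2.81) = 2.283/3.897 = 0.5858 J/s.
Profitability of G: 0.278/4.95 = 0.05616 J/s.
Since 0.05616 < R, time spent handling G is better spent searching.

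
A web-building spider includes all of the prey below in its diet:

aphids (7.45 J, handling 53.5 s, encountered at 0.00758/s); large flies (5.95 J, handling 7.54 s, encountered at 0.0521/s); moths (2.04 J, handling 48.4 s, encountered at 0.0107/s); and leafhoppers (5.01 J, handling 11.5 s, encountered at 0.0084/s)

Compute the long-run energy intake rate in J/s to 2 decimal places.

Energy encountered per unit search time: 0.00758×7.45 + 0.0521×5.95 + 0.0107×2.04 + 0.0084×5.01 = 0.4304 J/s.
Handling time per unit search time: 0.00758×53.5 + 0.0521×7.54 + 0.0107×48.4 + 0.0084×11.5 = 1.413.
Rate = 0.4304/(1 + 1.413) = 0.1784 J/s.

0.18 J/s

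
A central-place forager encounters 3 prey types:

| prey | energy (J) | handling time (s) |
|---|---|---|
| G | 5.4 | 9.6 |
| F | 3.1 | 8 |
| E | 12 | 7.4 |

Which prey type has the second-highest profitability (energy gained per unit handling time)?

In descending order of E/h:
E: 12/7.4 = 1.62 J/s
G: 5.4/9.6 = 0.563 J/s
F: 3.1/8 = 0.388 J/s

G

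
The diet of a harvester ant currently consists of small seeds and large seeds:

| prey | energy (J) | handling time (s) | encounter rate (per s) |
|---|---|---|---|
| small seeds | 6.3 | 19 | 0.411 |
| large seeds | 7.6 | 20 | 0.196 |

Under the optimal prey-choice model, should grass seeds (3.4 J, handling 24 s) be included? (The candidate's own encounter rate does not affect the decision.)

Intake rate on the current diet: R = (0.411×6.3 + 0.196×7.6) / (1 + 0.411×19 + 0.196×20) = 4.079/12.73 = 0.3204 J/s.
grass seeds: E/h = 3.4/24 = 0.1417 J/s.
Since 0.1417 < R, time spent handling grass seeds is better spent searching.

No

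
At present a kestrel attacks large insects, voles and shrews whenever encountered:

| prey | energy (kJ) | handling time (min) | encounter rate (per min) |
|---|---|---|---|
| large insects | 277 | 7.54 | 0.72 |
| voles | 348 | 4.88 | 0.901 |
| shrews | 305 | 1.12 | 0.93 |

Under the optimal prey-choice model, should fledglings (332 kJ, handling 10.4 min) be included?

On large insects, voles and shrews alone, R = ΣλE/(1+Σλh) = 796.6/11.87 = 67.13 kJ/min.
fledglings: E/h = 332/10.4 = 31.92 kJ/min.
31.92 < 67.13, so adding fledglings would lower the average — exclude it.

No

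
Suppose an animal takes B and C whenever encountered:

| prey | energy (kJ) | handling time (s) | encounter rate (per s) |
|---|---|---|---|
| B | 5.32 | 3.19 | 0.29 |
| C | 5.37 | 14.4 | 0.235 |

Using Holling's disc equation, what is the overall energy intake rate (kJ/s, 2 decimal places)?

0.53 kJ/s

R = Σλ_iE_i / (1 + Σλ_ih_i)
Numerator: 0.29×5.32 + 0.235×5.37 = 2.805
Denominator: 1 + 0.29×3.19 + 0.235×14.4 = 5.309
R = 2.805/5.309 = 0.5283 kJ/s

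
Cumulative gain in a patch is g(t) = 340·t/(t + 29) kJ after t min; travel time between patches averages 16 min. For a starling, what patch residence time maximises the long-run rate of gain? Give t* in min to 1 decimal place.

Maximise g(t)/(T+t): set derivative to zero → g'(t)(T+t) = g(t).
g'(t) = 340·29/(t + 29)². Setting 340·29/(t+29)² = 340t/[(t+29)(16+t)] gives 29(16+t) = t(t+29), so t² = 29×16 = 464.
t* = √464 = 21.54 min.

21.5 min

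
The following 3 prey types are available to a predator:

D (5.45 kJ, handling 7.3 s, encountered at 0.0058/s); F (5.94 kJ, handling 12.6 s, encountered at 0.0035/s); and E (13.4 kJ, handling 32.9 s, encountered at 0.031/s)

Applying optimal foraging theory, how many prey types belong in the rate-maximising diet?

3

Rank by E/h (kJ/s): D 0.747, F 0.471, E 0.407. Include each in turn until the next type's E/h falls below the running intake rate.
Rate on top 1: 0.03033. F: 0.471 > 0.03033 → include.
Rate on top 2: 0.04823. E: 0.407 > 0.04823 → include.
Optimal diet: D, F, E — 3 of 3 types.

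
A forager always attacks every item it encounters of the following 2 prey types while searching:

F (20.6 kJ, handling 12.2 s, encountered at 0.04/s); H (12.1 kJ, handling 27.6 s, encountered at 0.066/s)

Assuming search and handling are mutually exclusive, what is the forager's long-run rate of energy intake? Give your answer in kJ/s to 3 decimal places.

R = Σλ_iE_i / (1 + Σλ_ih_i)
Numerator: 0.04×20.6 + 0.066×12.1 = 1.623
Denominator: 1 + 0.04×12.2 + 0.066×27.6 = 3.31
R = 1.623/3.31 = 0.4903 kJ/s

0.490 kJ/s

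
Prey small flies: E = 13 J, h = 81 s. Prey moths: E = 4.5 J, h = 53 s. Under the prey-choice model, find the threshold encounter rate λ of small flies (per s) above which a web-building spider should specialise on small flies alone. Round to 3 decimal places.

Drop moths once their profitability E₂/h₂ falls below the rate achievable on small flies alone: E₂/h₂ = λE₁/(1 + λh₁).
Solve for λ: λE₁h₂ = E₂(1 + λh₁) → λ(E₁h₂ − E₂h₁) = E₂ → λ = E₂/(E₁h₂ − E₂h₁).
λ = 4.5/(13×53 − 4.5×81) = 4.5/324.5 = 0.01387 per s.

0.014 per s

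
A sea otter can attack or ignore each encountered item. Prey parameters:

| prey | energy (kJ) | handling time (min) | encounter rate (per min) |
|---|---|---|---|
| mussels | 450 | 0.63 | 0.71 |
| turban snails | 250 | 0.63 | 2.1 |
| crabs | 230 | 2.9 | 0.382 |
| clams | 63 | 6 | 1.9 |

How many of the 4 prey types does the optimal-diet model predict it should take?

2

E/h in descending order: mussels 714, turban snails 397, crabs 79.3, clams 10.5 kJ/min. The optimal diet is the largest prefix of this list for which every included type satisfies E_i/h_i > R on the types above it.
Rate on top 1: 220.8. turban snails: 397 > 220.8 → include.
Rate on top 2: 304.8. crabs: 79.3 < 304.8 → exclude; stop.
Optimal diet: mussels, turban snails — 2 of 4 types.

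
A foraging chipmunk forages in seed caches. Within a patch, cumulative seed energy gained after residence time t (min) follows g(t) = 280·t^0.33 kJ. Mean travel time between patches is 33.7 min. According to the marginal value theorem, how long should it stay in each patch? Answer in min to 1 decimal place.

By the marginal value theorem, leave when the instantaneous gain rate g'(t) equals the habitat-wide average g(t)/(T + t).
g'(t) = 0.33·280·t^-0.67. Setting 0.33·280·t^-0.67 = 280·t^0.33/(33.7+t) gives 0.33(33.7+t) = t, so 0.67·t = 0.33×33.7.
t* = 0.33×33.7/0.67 = 16.6 min.

16.6 min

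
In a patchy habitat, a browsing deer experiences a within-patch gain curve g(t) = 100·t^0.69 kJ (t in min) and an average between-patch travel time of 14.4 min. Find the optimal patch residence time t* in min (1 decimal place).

32.1 min

By the marginal value theorem, leave when the instantaneous gain rate g'(t) equals the habitat-wide average g(t)/(T + t).
g'(t) = 0.69·100·t^-0.31. Setting 0.69·100·t^-0.31 = 100·t^0.69/(14.4+t) gives 0.69(14.4+t) = t, so 0.31·t = 0.69×14.4.
t* = 0.69×14.4/0.31 = 32.05 min.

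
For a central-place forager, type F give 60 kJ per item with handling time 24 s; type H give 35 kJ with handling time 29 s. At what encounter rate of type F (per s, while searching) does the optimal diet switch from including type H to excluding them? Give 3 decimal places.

0.039 per s

The zero-one rule: include type H iff E₂/h₂ > λE₁/(1+λh₁). Equality gives the switch point.
λE₁h₂ = E₂ + λE₂h₁ ⇒ λ = E₂/(E₁h₂ − E₂h₁) = 35/(1740 − 840) = 0.03889 per s.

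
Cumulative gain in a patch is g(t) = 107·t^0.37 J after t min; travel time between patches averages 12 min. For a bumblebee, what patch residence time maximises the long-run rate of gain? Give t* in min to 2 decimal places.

7.05 min

Maximise g(t)/(T+t): set derivative to zero → g'(t)(T+t) = g(t).
g'(t) = 0.37·107·t^-0.63. Setting 0.37·107·t^-0.63 = 107·t^0.37/(12+t) gives 0.37(12+t) = t, so 0.63·t = 0.37×12.
t* = 0.37×12/0.63 = 7.048 min.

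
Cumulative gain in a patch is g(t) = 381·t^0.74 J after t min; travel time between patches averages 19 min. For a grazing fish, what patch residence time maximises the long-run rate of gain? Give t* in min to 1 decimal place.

54.1 min

By the marginal value theorem, leave when the instantaneous gain rate g'(t) equals the habitat-wide average g(t)/(T + t).
g'(t) = 0.74·381·t^-0.26. Setting 0.74·381·t^-0.26 = 381·t^0.74/(19+t) gives 0.74(19+t) = t, so 0.26·t = 0.74×19.
t* = 0.74×19/0.26 = 54.08 min.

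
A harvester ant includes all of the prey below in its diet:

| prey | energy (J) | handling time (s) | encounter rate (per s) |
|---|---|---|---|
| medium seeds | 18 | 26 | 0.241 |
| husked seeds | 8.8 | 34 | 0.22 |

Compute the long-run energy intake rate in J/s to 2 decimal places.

0.43 J/s

R = (0.241×18 + 0.22×8.8) / (1 + 0.241×26 + 0.22×34) = 6.274/14.75 = 0.4255 J/s.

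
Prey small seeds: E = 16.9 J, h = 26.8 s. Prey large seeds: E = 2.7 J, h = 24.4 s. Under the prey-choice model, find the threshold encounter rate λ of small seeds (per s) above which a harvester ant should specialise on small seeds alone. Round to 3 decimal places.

Drop large seeds once their profitability E₂/h₂ falls below the rate achievable on small seeds alone: E₂/h₂ = λE₁/(1 + λh₁).
Solve for λ: λE₁h₂ = E₂(1 + λh₁) → λ(E₁h₂ − E₂h₁) = E₂ → λ = E₂/(E₁h₂ − E₂h₁).
λ = 2.7/(16.9×24.4 − 2.7×26.8) = 2.7/340 = 0.007941 per s.

0.008 per s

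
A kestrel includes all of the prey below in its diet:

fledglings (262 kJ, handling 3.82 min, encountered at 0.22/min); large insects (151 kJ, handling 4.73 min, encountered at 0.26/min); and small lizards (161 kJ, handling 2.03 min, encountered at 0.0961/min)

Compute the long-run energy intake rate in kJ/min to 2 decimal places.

R = Σλ_iE_i / (1 + Σλ_ih_i)
Numerator: 0.22×262 + 0.26×151 + 0.0961×161 = 112.4
Denominator: 1 + 0.22×3.82 + 0.26×4.73 + 0.0961×2.03 = 3.265
R = 112.4/3.265 = 34.41 kJ/min

34.41 kJ/min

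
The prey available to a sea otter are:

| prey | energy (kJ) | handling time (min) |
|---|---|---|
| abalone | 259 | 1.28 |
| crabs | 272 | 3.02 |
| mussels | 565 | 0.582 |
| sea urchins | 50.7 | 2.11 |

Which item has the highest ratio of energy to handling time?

mussels

Profitability E/h (kJ/min): abalone = 259/1.28 = 202, crabs = 272/3.02 = 90.1, mussels = 565/0.582 = 971, sea urchins = 50.7/2.11 = 24.
Ranked: mussels > abalone > crabs > sea urchins.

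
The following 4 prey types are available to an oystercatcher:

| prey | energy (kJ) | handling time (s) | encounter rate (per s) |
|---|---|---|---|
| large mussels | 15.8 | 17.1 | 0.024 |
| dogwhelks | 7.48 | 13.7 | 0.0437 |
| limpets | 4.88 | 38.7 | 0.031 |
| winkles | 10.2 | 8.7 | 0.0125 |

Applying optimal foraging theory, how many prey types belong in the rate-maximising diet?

3

Profitabilities (E/h, kJ/s): winkles 1.17, large mussels 0.924, dogwhelks 0.546, limpets 0.126. Add prey in this order while the next type's profitability exceeds the intake rate on those already taken.
Rate on top 1: 0.115. large mussels: 0.924 > 0.115 → include.
Rate on top 2: 0.3335. dogwhelks: 0.546 > 0.3335 → include.
Rate on top 3: 0.3936. limpets: 0.126 < 0.3936 → exclude; stop.
Optimal diet: winkles, large mussels, dogwhelks — 3 of 4 types.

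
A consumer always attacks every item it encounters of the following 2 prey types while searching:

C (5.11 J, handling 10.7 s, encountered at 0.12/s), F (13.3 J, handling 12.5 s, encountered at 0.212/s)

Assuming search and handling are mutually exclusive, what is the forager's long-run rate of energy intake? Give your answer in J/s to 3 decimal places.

R = (0.12×5.11 + 0.212×13.3) / (1 + 0.12×10.7 + 0.212×12.5) = 3.433/4.934 = 0.6957 J/s.

0.696 J/s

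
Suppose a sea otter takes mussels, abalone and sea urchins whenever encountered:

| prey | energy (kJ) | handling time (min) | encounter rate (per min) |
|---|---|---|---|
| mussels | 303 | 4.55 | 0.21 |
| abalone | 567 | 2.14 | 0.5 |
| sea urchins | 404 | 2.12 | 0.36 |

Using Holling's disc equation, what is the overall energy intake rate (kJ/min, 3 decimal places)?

130.010 kJ/min

Energy encountered per unit search time: 0.21×303 + 0.5×567 + 0.36×404 = 492.6 kJ/min.
Handling time per unit search time: 0.21×4.55 + 0.5×2.14 + 0.36×2.12 = 2.789.
Rate = 492.6/(1 + 2.789) = 130 kJ/min.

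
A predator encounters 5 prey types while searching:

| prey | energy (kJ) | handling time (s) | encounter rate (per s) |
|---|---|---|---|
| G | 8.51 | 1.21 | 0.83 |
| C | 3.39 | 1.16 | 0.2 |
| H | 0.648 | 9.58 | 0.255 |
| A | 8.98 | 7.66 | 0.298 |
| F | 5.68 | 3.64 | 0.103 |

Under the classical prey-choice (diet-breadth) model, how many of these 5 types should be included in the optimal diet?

Profitabilities (E/h, kJ/s): G 7.03, C 2.92, F 1.56, A 1.17, H 0.0676. Add prey in this order while the next type's profitability exceeds the intake rate on those already taken.
Rate on top 1: 3.524. C: 2.92 < 3.524 → exclude; stop.
Optimal diet: G — 1 of 5 types.

1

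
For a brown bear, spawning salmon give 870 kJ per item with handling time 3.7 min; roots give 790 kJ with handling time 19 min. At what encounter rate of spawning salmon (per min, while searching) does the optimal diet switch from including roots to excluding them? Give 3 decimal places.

Drop roots once their profitability E₂/h₂ falls below the rate achievable on spawning salmon alone: E₂/h₂ = λE₁/(1 + λh₁).
Solve for λ: λE₁h₂ = E₂(1 + λh₁) → λ(E₁h₂ − E₂h₁) = E₂ → λ = E₂/(E₁h₂ − E₂h₁).
λ = 790/(870×19 − 790×3.7) = 790/1.361e+04 = 0.05806 per min.

0.058 per min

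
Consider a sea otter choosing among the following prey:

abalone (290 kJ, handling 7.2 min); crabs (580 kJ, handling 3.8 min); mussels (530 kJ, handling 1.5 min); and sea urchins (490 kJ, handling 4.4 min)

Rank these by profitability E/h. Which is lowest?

abalone

Profitability E/h (kJ/min): abalone = 290/7.2 = 40.3, crabs = 580/3.8 = 153, mussels = 530/1.5 = 353, sea urchins = 490/4.4 = 111.
Ranked: mussels > crabs > sea urchins > abalone.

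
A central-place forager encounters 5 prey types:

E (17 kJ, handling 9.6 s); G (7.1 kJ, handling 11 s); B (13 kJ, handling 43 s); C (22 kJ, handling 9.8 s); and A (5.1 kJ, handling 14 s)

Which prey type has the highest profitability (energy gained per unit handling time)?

C

In descending order of E/h:
C: 22/9.8 = 2.24 kJ/s
E: 17/9.6 = 1.77 kJ/s
G: 7.1/11 = 0.645 kJ/s
A: 5.1/14 = 0.364 kJ/s
B: 13/43 = 0.302 kJ/s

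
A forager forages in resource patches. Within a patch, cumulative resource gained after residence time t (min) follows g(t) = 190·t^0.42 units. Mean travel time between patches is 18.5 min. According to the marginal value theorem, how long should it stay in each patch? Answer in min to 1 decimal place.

13.4 min

Optimal t* satisfies g'(t*) = g(t*)/(T + t*).
g'(t) = 0.42·190·t^-0.58. Setting 0.42·190·t^-0.58 = 190·t^0.42/(18.5+t) gives 0.42(18.5+t) = t, so 0.58·t = 0.42×18.5.
t* = 0.42×18.5/0.58 = 13.4 min.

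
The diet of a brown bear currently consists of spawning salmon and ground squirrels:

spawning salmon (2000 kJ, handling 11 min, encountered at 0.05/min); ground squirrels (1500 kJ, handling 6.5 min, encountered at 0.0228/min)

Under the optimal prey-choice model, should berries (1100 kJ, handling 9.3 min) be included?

Yes

Current rate: (0.05×2000 + 0.0228×1500)/(1 + 0.05×11 + 0.0228×6.5) = 79.02 kJ/min.
Profitability of berries: 1100/9.3 = 118.3 kJ/min.
118.3 > 79.02, so adding berries raises the average — include it.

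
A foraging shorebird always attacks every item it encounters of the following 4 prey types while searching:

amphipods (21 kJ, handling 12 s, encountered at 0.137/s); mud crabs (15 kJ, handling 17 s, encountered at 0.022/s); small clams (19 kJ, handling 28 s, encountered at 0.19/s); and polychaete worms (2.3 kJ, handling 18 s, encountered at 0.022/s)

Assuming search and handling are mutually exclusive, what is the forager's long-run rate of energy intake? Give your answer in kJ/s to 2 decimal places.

R = Σλ_iE_i / (1 + Σλ_ih_i)
Numerator: 0.137×21 + 0.022×15 + 0.19×19 + 0.022×2.3 = 6.868
Denominator: 1 + 0.137×12 + 0.022×17 + 0.19×28 + 0.022×18 = 8.734
R = 6.868/8.734 = 0.7863 kJ/s

0.79 kJ/s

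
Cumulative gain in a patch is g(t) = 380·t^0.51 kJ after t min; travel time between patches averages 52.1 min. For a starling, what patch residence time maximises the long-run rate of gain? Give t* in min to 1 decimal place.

54.2 min

Maximise g(t)/(T+t): set derivative to zero → g'(t)(T+t) = g(t).
g'(t) = 0.51·380·t^-0.49. Setting 0.51·380·t^-0.49 = 380·t^0.51/(52.1+t) gives 0.51(52.1+t) = t, so 0.49·t = 0.51×52.1.
t* = 0.51×52.1/0.49 = 54.23 min.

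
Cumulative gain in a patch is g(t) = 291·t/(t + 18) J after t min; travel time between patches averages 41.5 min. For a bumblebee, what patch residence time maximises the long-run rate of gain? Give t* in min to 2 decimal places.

27.33 min

Optimal t* satisfies g'(t*) = g(t*)/(T + t*).
g'(t) = 291·18/(t + 18)². Setting 291·18/(t+18)² = 291t/[(t+18)(41.5+t)] gives 18(41.5+t) = t(t+18), so t² = 18×41.5 = 747.
t* = √747 = 27.33 min.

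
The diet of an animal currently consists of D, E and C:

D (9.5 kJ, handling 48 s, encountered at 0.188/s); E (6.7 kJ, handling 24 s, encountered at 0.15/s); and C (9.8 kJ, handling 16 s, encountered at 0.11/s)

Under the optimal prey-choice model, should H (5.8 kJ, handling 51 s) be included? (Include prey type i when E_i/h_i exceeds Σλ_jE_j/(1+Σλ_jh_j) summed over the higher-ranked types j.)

No

On D, E and C alone, R = ΣλE/(1+Σλh) = 3.869/15.38 = 0.2515 kJ/s.
H: E/h = 5.8/51 = 0.1137 kJ/s.
0.1137 < 0.2515, so adding H would lower the average — exclude it.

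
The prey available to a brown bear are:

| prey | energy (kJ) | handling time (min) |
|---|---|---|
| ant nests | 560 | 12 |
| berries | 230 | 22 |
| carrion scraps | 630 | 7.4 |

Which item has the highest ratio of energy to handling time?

carrion scraps

In descending order of E/h:
carrion scraps: 630/7.4 = 85.1 kJ/min
ant nests: 560/12 = 46.7 kJ/min
berries: 230/22 = 10.5 kJ/min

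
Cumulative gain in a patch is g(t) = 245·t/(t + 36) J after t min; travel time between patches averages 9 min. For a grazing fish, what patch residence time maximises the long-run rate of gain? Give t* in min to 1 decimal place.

18.0 min

By the marginal value theorem, leave when the instantaneous gain rate g'(t) equals the habitat-wide average g(t)/(T + t).
g'(t) = 245·36/(t + 36)². Setting 245·36/(t+36)² = 245t/[(t+36)(9+t)] gives 36(9+t) = t(t+36), so t² = 36×9 = 324.
t* = √324 = 18 min.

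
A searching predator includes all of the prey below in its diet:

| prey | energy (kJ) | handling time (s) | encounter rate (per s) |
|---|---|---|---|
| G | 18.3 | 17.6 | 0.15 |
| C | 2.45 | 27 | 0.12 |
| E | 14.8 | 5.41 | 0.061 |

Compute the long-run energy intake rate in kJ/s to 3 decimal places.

R = (0.15×18.3 + 0.12×2.45 + 0.061×14.8) / (1 + 0.15×17.6 + 0.12×27 + 0.061×5.41) = 3.942/7.21 = 0.5467 kJ/s.

0.547 kJ/s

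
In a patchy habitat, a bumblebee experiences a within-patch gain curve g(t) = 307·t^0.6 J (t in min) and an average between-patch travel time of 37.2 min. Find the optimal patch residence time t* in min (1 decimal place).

55.8 min

Maximise g(t)/(T+t): set derivative to zero → g'(t)(T+t) = g(t).
g'(t) = 0.6·307·t^-0.4. Setting 0.6·307·t^-0.4 = 307·t^0.6/(37.2+t) gives 0.6(37.2+t) = t, so 0.40·t = 0.6×37.2.
t* = 0.6×37.2/0.40 = 55.8 min.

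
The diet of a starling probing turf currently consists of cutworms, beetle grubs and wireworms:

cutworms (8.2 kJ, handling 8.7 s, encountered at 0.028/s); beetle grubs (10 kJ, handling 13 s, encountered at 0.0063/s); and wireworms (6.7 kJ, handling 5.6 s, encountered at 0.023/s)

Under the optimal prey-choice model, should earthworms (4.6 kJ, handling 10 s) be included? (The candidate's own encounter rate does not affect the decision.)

Yes

Intake rate on the current diet: R = (0.028×8.2 + 0.0063×10 + 0.023×6.7) / (1 + 0.028×8.7 + 0.0063×13 + 0.023×5.6) = 0.4467/1.454 = 0.3072 kJ/s.
earthworms: E/h = 4.6/10 = 0.46 kJ/s.
Since 0.46 > R, including earthworms increases the long-run rate.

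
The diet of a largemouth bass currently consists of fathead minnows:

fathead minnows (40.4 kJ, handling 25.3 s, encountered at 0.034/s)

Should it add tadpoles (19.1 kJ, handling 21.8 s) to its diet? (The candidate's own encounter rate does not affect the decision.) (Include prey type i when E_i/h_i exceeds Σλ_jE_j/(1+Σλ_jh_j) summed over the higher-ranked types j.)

On fathead minnows alone, R = ΣλE/(1+Σλh) = 1.374/1.86 = 0.7384 kJ/s.
Profitability of tadpoles: 19.1/21.8 = 0.8761 kJ/s.
Since 0.8761 > R, including tadpoles increases the long-run rate.

Yes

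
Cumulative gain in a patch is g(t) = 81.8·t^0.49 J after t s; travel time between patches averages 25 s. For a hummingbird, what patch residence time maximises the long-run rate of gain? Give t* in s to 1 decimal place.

By the marginal value theorem, leave when the instantaneous gain rate g'(t) equals the habitat-wide average g(t)/(T + t).
g'(t) = 0.49·81.8·t^-0.51. Setting 0.49·81.8·t^-0.51 = 81.8·t^0.49/(25+t) gives 0.49(25+t) = t, so 0.51·t = 0.49×25.
t* = 0.49×25/0.51 = 24.02 s.

24.0 s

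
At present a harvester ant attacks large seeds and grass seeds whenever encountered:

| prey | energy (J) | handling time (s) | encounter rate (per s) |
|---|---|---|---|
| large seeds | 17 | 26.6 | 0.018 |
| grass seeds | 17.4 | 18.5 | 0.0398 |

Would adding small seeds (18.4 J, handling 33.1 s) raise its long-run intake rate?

Yes

On large seeds and grass seeds alone, R = ΣλE/(1+Σλh) = 0.9985/2.215 = 0.4508 J/s.
Profitability of small seeds: 18.4/33.1 = 0.5559 J/s.
0.5559 > 0.4508, so adding small seeds raises the average — include it.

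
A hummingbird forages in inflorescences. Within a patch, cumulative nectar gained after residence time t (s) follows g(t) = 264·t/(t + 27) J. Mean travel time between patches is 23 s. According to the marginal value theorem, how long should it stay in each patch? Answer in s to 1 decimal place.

24.9 s

Optimal t* satisfies g'(t*) = g(t*)/(T + t*).
g'(t) = 264·27/(t + 27)². Setting 264·27/(t+27)² = 264t/[(t+27)(23+t)] gives 27(23+t) = t(t+27), so t² = 27×23 = 621.
t* = √621 = 24.92 s.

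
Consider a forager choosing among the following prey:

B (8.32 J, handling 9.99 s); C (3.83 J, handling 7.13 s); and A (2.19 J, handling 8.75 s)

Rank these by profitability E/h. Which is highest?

B

In descending order of E/h:
B: 8.32/9.99 = 0.833 J/s
C: 3.83/7.13 = 0.537 J/s
A: 2.19/8.75 = 0.25 J/s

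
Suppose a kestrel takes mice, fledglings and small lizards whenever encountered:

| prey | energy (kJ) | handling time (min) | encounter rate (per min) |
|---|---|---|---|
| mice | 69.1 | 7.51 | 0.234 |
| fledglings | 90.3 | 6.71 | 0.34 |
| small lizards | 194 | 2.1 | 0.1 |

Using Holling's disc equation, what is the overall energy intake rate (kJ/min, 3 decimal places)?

Energy encountered per unit search time: 0.234×69.1 + 0.34×90.3 + 0.1×194 = 66.27 kJ/min.
Handling time per unit search time: 0.234×7.51 + 0.34×6.71 + 0.1×2.1 = 4.249.
Rate = 66.27/(1 + 4.249) = 12.63 kJ/min.

12.626 kJ/min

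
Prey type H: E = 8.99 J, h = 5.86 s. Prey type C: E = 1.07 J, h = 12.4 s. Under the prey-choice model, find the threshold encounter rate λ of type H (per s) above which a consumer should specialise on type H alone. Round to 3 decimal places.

Drop type C once their profitability E₂/h₂ falls below the rate achievable on type H alone: E₂/h₂ = λE₁/(1 + λh₁).
Solve for λ: λE₁h₂ = E₂(1 + λh₁) → λ(E₁h₂ − E₂h₁) = E₂ → λ = E₂/(E₁h₂ − E₂h₁).
λ = 1.07/(8.99×12.4 − 1.07×5.86) = 1.07/105.2 = 0.01017 per s.

0.010 per s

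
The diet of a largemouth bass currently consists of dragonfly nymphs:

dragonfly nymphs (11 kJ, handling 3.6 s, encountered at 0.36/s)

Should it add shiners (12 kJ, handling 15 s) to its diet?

Intake rate on the current diet: R = (0.36×11) / (1 + 0.36×3.6) = 3.96/2.296 = 1.725 kJ/s.
Profitability of shiners: 12/15 = 0.8 kJ/s.
Since 0.8 < R, time spent handling shiners is better spent searching.

No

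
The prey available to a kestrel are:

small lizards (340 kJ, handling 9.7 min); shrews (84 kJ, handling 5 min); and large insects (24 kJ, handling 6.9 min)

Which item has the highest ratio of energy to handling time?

small lizards

In descending order of E/h:
small lizards: 340/9.7 = 35.1 kJ/min
shrews: 84/5 = 16.8 kJ/min
large insects: 24/6.9 = 3.48 kJ/min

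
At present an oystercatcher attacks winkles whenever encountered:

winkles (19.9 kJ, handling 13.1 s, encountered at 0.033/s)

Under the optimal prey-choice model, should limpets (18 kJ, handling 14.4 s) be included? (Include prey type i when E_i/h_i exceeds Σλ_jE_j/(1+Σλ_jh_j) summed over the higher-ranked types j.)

Yes

Intake rate on the current diet: R = (0.033×19.9) / (1 + 0.033×13.1) = 0.6567/1.432 = 0.4585 kJ/s.
Profitability of limpets: 18/14.4 = 1.25 kJ/s.
Since 1.25 > R, including limpets increases the long-run rate.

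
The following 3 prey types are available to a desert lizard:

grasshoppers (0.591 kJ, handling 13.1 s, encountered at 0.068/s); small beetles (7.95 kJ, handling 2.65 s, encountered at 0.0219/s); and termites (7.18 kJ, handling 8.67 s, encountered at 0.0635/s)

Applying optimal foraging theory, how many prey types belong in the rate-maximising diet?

Rank by E/h (kJ/s): small beetles 3, termites 0.828, grasshoppers 0.0451. Include each in turn until the next type's E/h falls below the running intake rate.
Rate on top 1: 0.1646. termites: 0.828 > 0.1646 → include.
Rate on top 2: 0.3917. grasshoppers: 0.0451 < 0.3917 → exclude; stop.
Optimal diet: small beetles, termites — 2 of 3 types.

2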